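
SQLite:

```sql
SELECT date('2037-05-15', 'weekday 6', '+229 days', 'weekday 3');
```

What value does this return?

2038-01-06

`weekday 6` advances to the next Saturday; 2037-05-15 is a Friday, so it moves forward to 2037-05-16.
Applying '+229 days' to 2037-05-16: counting 229 days forward gives 2037-12-31.
`weekday 3` advances to the next Wednesday; 2037-12-31 is a Thursday, so it moves forward to 2038-01-06.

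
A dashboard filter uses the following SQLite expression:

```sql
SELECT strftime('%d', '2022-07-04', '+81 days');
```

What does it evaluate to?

23

First apply '+81 days': 2022-07-04 → 2022-09-23.
`%d` extracts the 2-digit day of month: 23.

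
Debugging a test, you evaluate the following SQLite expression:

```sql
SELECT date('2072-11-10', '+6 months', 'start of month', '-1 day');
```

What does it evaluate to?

2073-04-30

Adding +6 months to 2072-11-10 gives 2073-05-10.
`start of month` rewinds 2073-05-10 to 2073-05-01.
Going back 1 day from 2073-05-01 reaches 2073-04-30 (last day of April, 30 days).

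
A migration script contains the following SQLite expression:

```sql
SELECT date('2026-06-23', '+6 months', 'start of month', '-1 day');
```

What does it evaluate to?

2026-11-30

Adding +6 months to 2026-06-23 gives 2026-12-23.
`start of month` rewinds 2026-12-23 to 2026-12-01.
Going back 1 day from 2026-12-01 reaches 2026-11-30 (last day of November, 30 days).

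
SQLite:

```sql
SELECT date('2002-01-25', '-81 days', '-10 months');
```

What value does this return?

Applying '-81 days' to 2002-01-25: counting 81 days back gives 2001-11-05.
Adding -10 months to 2001-11-05 gives 2001-01-05.

2001-01-05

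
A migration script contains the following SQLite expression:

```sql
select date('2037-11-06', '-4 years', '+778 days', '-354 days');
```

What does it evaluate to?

2035-01-04

Adding -4 years to 2037-11-06 gives 2033-11-06.
Applying '+778 days' to 2033-11-06: counting 778 days forward gives 2035-12-24.
Applying '-354 days' to 2035-12-24: counting 354 days back gives 2035-01-04.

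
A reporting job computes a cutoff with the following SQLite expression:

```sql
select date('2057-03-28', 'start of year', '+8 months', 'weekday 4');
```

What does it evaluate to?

2057-09-06

`start of year` rewinds 2057-03-28 to 2057-01-01.
Adding +8 months to 2057-01-01 gives 2057-09-01.
`weekday 4` advances to the next Thursday; 2057-09-01 is a Saturday, so it moves forward to 2057-09-06.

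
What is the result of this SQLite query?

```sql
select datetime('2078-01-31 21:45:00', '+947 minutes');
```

2078-02-01 13:32:00

947 minutes = 15h 47m; +947 minutes from 2078-01-31 21:45:00 is 2078-02-01 13:32:00 (crosses midnight).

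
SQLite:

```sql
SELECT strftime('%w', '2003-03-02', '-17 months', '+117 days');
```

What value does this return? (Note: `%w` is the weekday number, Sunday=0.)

First apply '-17 months', '+117 days': 2003-03-02 → 2002-01-27.
2002-01-27 is a Sunday; with Sunday=0 that is 0.

0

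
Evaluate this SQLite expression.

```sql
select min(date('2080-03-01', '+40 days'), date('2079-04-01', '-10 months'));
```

date('2080-03-01', '+40 days') → 2080-04-10.
date('2079-04-01', '-10 months') → 2078-06-01.
Earlier of the two is 2078-06-01.

2078-06-01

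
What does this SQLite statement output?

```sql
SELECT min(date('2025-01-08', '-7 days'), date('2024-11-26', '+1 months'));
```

2024-12-26

date('2025-01-08', '-7 days') → 2025-01-01.
date('2024-11-26', '+1 months') → 2024-12-26.
Earlier of the two is 2024-12-26.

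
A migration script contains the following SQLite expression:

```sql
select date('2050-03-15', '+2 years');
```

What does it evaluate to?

Adding +2 years to 2050-03-15 gives 2052-03-15.

2052-03-15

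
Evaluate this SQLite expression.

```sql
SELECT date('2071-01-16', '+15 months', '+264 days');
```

2073-01-05

Adding +15 months to 2071-01-16 gives 2072-04-16.
Applying '+264 days' to 2072-04-16: counting 264 days forward gives 2073-01-05.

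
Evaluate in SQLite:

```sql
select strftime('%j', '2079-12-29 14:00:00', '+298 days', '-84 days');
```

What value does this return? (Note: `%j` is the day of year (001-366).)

212

First apply '+298 days', '-84 days': 2079-12-29 14:00:00 → 2080-07-30 14:00:00.
Day-of-year for 2080-07-30: days since 2080-01-01 inclusive = 212, zero-padded to 212.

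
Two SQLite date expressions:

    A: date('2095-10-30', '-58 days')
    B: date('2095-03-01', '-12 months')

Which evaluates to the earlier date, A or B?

B

A = 2095-09-02.
B = 2094-03-01.
B is earlier.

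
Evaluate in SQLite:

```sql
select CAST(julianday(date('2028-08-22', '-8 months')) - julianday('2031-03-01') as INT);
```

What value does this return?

Adding -8 months to 2028-08-22 gives 2027-12-22.
9 days remain in December 2027 after the 22nd (31 − 22).
Full months from January 2028 through February 2031 contribute their day counts.
Then 1 day into March 2031.
Total: 9 + 31 + 29 + 31 + 30 + 31 + 30 + 31 + 31 + 30 + 31 + 30 + 31 + 31 + 28 + 31 + 30 + 31 + 30 + 31 + 31 + 30 + 31 + 30 + 31 + 31 + 28 + 31 + 30 + 31 + 30 + 31 + 31 + 30 + 31 + 30 + 31 + 31 + 28 + 1 = 1165.
The subtraction is earlier − later, so the result is −1165 → -1165.

-1165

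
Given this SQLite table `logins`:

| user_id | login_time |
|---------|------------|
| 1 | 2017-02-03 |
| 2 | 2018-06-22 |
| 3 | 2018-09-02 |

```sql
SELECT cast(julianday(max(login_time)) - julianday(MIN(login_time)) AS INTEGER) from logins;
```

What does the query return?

MIN = 2017-02-03, MAX = 2018-09-02.
25 days remain in February 2017 after the 3rd (28 − 3).
Full months from March 2017 through August 2018 contribute their day counts.
Then 2 days into September 2018.
Total: 25 + 31 + 30 + 31 + 30 + 31 + 31 + 30 + 31 + 30 + 31 + 31 + 28 + 31 + 30 + 31 + 30 + 31 + 31 + 2 = 576.

576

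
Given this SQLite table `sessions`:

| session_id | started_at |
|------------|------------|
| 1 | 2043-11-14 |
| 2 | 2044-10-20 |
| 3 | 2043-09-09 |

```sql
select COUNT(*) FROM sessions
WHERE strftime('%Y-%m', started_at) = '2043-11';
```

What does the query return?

Rows with year-month 2043-11: 2043-11-14 → 1.

1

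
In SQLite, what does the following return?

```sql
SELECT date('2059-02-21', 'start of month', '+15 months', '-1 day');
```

2060-04-30

`start of month` rewinds 2059-02-21 to 2059-02-01.
Adding +15 months to 2059-02-01 gives 2060-05-01.
Going back 1 day from 2060-05-01 reaches 2060-04-30 (last day of April, 30 days).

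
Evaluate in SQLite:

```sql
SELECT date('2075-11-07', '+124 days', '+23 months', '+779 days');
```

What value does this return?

Applying '+124 days' to 2075-11-07: counting 124 days forward gives 2076-03-10.
Adding +23 months to 2076-03-10 gives 2078-02-10.
Applying '+779 days' to 2078-02-10: counting 779 days forward gives 2080-03-30.

2080-03-30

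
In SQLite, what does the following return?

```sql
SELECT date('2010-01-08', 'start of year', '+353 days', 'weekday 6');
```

2010-12-25

`start of year` rewinds 2010-01-08 to 2010-01-01.
Applying '+353 days' to 2010-01-01: counting 353 days forward gives 2010-12-20.
`weekday 6` advances to the next Saturday; 2010-12-20 is a Monday, so it moves forward to 2010-12-25.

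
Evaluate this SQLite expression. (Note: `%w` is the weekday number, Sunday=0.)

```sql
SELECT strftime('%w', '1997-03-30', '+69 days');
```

6

First apply '+69 days': 1997-03-30 → 1997-06-07.
1997-06-07 is a Saturday; with Sunday=0 that is 6.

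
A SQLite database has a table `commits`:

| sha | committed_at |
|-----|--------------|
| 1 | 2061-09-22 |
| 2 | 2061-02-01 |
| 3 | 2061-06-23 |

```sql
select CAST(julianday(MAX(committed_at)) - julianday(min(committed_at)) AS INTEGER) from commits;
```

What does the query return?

233

MIN = 2061-02-01, MAX = 2061-09-22.
27 days remain in February 2061 after the 1st (28 − 1).
Full months from March 2061 through August 2061 contribute their day counts.
Then 22 days into September 2061.
Total: 27 + 31 + 30 + 31 + 30 + 31 + 31 + 22 = 233.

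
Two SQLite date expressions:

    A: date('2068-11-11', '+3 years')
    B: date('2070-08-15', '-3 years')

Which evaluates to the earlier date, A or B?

A = 2071-11-11.
B = 2067-08-15.
B is earlier.

B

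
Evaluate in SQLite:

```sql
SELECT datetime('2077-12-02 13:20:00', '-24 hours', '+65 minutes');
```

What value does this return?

-24 hours from 2077-12-02 13:20:00 is 2077-12-01 13:20:00 (crosses midnight).
65 minutes = 1h 5m; +65 minutes from 2077-12-01 13:20:00 is 2077-12-01 14:25:00.

2077-12-01 14:25:00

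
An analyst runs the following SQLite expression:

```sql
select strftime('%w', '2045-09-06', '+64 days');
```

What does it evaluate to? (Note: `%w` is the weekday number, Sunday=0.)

4

First apply '+64 days': 2045-09-06 → 2045-11-09.
2045-11-09 is a Thursday; with Sunday=0 that is 4.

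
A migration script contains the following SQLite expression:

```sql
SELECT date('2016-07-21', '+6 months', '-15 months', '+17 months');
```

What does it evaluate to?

2017-03-21

Adding +6 months to 2016-07-21 gives 2017-01-21.
Adding -15 months to 2017-01-21 gives 2015-10-21.
Adding +17 months to 2015-10-21 gives 2017-03-21.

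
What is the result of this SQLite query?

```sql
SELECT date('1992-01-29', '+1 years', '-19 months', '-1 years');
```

1990-06-29

Adding +1 year to 1992-01-29 gives 1993-01-29.
Adding -19 months to 1993-01-29 gives 1991-06-29.
Adding -1 year to 1991-06-29 gives 1990-06-29.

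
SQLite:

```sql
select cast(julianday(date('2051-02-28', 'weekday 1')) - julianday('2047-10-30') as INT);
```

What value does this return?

`weekday 1` advances to the next Monday; 2051-02-28 is a Tuesday, so it moves forward to 2051-03-06.
1 day remains in October 2047 after the 30th (31 − 30).
Full months from November 2047 through February 2051 contribute their day counts.
Then 6 days into March 2051.
Total: 1 + 30 + 31 + 31 + 29 + 31 + 30 + 31 + 30 + 31 + 31 + 30 + 31 + 30 + 31 + 31 + 28 + 31 + 30 + 31 + 30 + 31 + 31 + 30 + 31 + 30 + 31 + 31 + 28 + 31 + 30 + 31 + 30 + 31 + 31 + 30 + 31 + 30 + 31 + 31 + 28 + 6 = 1223.

1223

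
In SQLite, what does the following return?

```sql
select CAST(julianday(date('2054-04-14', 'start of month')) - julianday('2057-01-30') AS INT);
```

`start of month` rewinds 2054-04-14 to 2054-04-01.
29 days remain in April 2054 after the 1st (30 − 1).
Full months from May 2054 through December 2056 contribute their day counts.
Then 30 days into January 2057.
Total: 29 + 31 + 30 + 31 + 31 + 30 + 31 + 30 + 31 + 31 + 28 + 31 + 30 + 31 + 30 + 31 + 31 + 30 + 31 + 30 + 31 + 31 + 29 + 31 + 30 + 31 + 30 + 31 + 31 + 30 + 31 + 30 + 31 + 30 = 1035.
The subtraction is earlier − later, so the result is −1035 → -1035.

-1035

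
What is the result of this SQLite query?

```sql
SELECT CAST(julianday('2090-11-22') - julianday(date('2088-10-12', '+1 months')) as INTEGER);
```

740

Adding +1 month to 2088-10-12 gives 2088-11-12.
18 days remain in November 2088 after the 12th (30 − 12).
Full months from December 2088 through October 2090 contribute their day counts.
Then 22 days into November 2090.
Total: 18 + 31 + 31 + 28 + 31 + 30 + 31 + 30 + 31 + 31 + 30 + 31 + 30 + 31 + 31 + 28 + 31 + 30 + 31 + 30 + 31 + 31 + 30 + 31 + 22 = 740.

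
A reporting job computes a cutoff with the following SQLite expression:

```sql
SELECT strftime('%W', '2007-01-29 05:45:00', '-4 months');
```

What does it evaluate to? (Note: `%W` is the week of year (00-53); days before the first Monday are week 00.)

39

First apply '-4 months': 2007-01-29 05:45:00 → 2006-09-29 05:45:00.
2006-09-29 is a Friday. SQLite's %W counts Mondays since the year started; the result is 39.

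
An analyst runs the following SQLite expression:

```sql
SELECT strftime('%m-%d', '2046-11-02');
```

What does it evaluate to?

`%m-%d` extracts the month-day: 11-02.

11-02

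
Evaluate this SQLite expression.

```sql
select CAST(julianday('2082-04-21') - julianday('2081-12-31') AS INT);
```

0 days remain in December 2081 after the 31st (31 − 31).
January 2082: 31 days.
February 2082: 28 days.
March 2082: 31 days.
Then 21 days into April 2082.
Total: 0 + 31 + 28 + 31 + 21 = 111.

111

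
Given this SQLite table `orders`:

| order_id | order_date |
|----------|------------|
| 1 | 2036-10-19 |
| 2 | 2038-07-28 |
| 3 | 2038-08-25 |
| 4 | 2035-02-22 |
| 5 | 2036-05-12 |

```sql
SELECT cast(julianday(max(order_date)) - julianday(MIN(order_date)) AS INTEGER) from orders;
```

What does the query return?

MIN = 2035-02-22, MAX = 2038-08-25.
6 days remain in February 2035 after the 22nd (28 − 22).
Full months from March 2035 through July 2038 contribute their day counts.
Then 25 days into August 2038.
Total: 6 + 31 + 30 + 31 + 30 + 31 + 31 + 30 + 31 + 30 + 31 + 31 + 29 + 31 + 30 + 31 + 30 + 31 + 31 + 30 + 31 + 30 + 31 + 31 + 28 + 31 + 30 + 31 + 30 + 31 + 31 + 30 + 31 + 30 + 31 + 31 + 28 + 31 + 30 + 31 + 30 + 31 + 25 = 1280.

1280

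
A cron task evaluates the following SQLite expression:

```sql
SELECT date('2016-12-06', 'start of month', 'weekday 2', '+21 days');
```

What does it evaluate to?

2016-12-27

`start of month` rewinds 2016-12-06 to 2016-12-01.
`weekday 2` advances to the next Tuesday; 2016-12-01 is a Thursday, so it moves forward to 2016-12-06.
Advancing 21 more days within December lands on 2016-12-27.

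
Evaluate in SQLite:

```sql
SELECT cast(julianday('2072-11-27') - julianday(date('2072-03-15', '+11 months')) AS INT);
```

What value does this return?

Adding +11 months to 2072-03-15 gives 2073-02-15.
3 days remain in November 2072 after the 27th (30 − 27).
December 2072: 31 days.
January 2073: 31 days.
Then 15 days into February 2073.
Total: 3 + 31 + 31 + 15 = 80.
The subtraction is earlier − later, so the result is −80 → -80.

-80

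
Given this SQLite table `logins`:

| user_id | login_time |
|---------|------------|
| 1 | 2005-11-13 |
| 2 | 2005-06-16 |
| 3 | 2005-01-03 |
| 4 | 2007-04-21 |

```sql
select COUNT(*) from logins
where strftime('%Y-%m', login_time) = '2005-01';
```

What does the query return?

Rows with year-month 2005-01: 2005-01-03 → 1.

1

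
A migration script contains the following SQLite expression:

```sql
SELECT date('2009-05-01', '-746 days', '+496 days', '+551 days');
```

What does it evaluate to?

Applying '-746 days' to 2009-05-01: counting 746 days back gives 2007-04-16.
Applying '+496 days' to 2007-04-16: counting 496 days forward gives 2008-08-24.
Applying '+551 days' to 2008-08-24: counting 551 days forward gives 2010-02-26.

2010-02-26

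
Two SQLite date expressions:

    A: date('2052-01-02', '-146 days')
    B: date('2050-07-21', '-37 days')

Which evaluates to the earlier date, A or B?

A = 2051-08-09.
B = 2050-06-14.
B is earlier.

B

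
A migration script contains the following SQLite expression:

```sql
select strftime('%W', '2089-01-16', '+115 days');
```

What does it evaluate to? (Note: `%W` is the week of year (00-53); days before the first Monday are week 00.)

19

First apply '+115 days': 2089-01-16 → 2089-05-11.
2089-05-11 is a Wednesday. SQLite's %W counts Mondays since the year started; the result is 19.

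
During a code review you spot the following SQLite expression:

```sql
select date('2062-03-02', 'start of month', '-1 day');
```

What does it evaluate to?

2062-02-28

`start of month` rewinds 2062-03-02 to 2062-03-01.
Going back 1 day from 2062-03-01 reaches 2062-02-28 (last day of February, 28 days).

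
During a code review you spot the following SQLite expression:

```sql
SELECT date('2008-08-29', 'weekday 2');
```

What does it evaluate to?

2008-09-02

`weekday 2` advances to the next Tuesday; 2008-08-29 is a Friday, so it moves forward to 2008-09-02.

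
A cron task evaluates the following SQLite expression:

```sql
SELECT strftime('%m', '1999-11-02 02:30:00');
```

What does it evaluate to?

11

`%m` extracts the 2-digit month (01-12): 11.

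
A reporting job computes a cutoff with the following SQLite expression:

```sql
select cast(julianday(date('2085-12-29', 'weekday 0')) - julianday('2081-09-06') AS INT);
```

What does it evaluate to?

1576

`weekday 0` advances to the next Sunday; 2085-12-29 is a Saturday, so it moves forward to 2085-12-30.
24 days remain in September 2081 after the 6th (30 − 6).
Full months from October 2081 through November 2085 contribute their day counts.
Then 30 days into December 2085.
Total: 24 + 31 + 30 + 31 + 31 + 28 + 31 + 30 + 31 + 30 + 31 + 31 + 30 + 31 + 30 + 31 + 31 + 28 + 31 + 30 + 31 + 30 + 31 + 31 + 30 + 31 + 30 + 31 + 31 + 29 + 31 + 30 + 31 + 30 + 31 + 31 + 30 + 31 + 30 + 31 + 31 + 28 + 31 + 30 + 31 + 30 + 31 + 31 + 30 + 31 + 30 + 30 = 1576.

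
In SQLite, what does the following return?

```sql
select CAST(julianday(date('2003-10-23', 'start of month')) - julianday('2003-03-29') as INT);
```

186

`start of month` rewinds 2003-10-23 to 2003-10-01.
2 days remain in March 2003 after the 29th (31 − 29).
Full months from April 2003 through September 2003 contribute their day counts.
Then 1 day into October 2003.
Total: 2 + 30 + 31 + 30 + 31 + 31 + 30 + 1 = 186.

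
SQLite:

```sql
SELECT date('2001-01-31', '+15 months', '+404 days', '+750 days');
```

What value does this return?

2005-06-28

Adding +15 months to 2001-01-31 targets 2002-04-31. April 2002 has only 30 days, so SQLite normalizes the 1-day overflow forward to 2002-05-01.
Applying '+404 days' to 2002-05-01: counting 404 days forward gives 2003-06-09.
Applying '+750 days' to 2003-06-09: counting 750 days forward gives 2005-06-28.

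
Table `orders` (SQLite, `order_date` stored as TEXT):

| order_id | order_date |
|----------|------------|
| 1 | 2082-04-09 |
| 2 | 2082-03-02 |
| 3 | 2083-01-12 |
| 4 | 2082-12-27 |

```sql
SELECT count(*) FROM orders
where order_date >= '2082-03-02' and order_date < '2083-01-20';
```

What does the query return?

4

Rows in [2082-03-02, 2083-01-20): 2082-04-09, 2082-03-02, 2083-01-12, 2082-12-27 → 4 rows.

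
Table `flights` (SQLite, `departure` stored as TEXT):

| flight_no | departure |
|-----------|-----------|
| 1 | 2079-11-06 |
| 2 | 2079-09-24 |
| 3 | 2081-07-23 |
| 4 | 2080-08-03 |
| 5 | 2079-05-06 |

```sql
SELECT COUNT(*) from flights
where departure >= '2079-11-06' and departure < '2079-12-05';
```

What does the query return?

Rows in [2079-11-06, 2079-12-05): 2079-11-06 → 1 row.

1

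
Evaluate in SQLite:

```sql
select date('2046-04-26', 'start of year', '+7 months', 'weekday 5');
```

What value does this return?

2046-08-03

`start of year` rewinds 2046-04-26 to 2046-01-01.
Adding +7 months to 2046-01-01 gives 2046-08-01.
`weekday 5` advances to the next Friday; 2046-08-01 is a Wednesday, so it moves forward to 2046-08-03.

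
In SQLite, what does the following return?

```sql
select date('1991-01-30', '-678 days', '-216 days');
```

1988-08-19

Applying '-678 days' to 1991-01-30: counting 678 days back gives 1989-03-23.
Applying '-216 days' to 1989-03-23: counting 216 days back gives 1988-08-19.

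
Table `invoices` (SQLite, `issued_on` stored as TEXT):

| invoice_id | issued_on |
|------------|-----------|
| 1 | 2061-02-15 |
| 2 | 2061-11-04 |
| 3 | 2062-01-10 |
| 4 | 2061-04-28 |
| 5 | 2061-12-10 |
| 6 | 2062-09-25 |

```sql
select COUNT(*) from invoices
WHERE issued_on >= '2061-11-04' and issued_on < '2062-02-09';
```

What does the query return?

3

Rows in [2061-11-04, 2062-02-09): 2061-11-04, 2062-01-10, 2061-12-10 → 3 rows.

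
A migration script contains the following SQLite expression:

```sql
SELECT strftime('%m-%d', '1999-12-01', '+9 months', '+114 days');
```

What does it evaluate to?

First apply '+9 months', '+114 days': 1999-12-01 → 2000-12-24.
`%m-%d` extracts the month-day: 12-24.

12-24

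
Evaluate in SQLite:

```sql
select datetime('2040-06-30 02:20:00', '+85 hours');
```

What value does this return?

+85 hours from 2040-06-30 02:20:00 is 2040-07-03 15:20:00 (crosses midnight).

2040-07-03 15:20:00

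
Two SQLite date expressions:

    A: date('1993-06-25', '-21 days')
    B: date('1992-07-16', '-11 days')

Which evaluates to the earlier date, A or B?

A = 1993-06-04.
B = 1992-07-05.
B is earlier.

B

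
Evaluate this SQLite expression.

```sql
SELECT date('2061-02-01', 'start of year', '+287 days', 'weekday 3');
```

`start of year` rewinds 2061-02-01 to 2061-01-01.
Applying '+287 days' to 2061-01-01: counting 287 days forward gives 2061-10-15.
`weekday 3` advances to the next Wednesday; 2061-10-15 is a Saturday, so it moves forward to 2061-10-19.

2061-10-19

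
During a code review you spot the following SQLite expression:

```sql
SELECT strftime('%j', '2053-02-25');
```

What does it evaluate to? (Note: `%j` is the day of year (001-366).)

Day-of-year for 2053-02-25: days since 2053-01-01 inclusive = 56, zero-padded to 056.

056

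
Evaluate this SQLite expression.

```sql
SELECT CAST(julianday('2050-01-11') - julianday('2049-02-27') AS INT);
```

318

1 day remains in February 2049 after the 27th (28 − 27).
Full months from March 2049 through December 2049 contribute their day counts.
Then 11 days into January 2050.
Total: 1 + 31 + 30 + 31 + 30 + 31 + 31 + 30 + 31 + 30 + 31 + 11 = 318.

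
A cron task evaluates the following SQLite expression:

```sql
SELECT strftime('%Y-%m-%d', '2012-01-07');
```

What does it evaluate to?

2012-01-07

`%Y-%m-%d` extracts the ISO date: 2012-01-07.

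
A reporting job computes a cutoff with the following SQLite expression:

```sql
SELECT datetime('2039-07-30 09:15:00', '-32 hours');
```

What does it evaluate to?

-32 hours from 2039-07-30 09:15:00 is 2039-07-29 01:15:00 (crosses midnight).

2039-07-29 01:15:00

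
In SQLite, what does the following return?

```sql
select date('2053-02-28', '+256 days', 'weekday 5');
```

Applying '+256 days' to 2053-02-28: counting 256 days forward gives 2053-11-11.
`weekday 5` advances to the next Friday; 2053-11-11 is a Tuesday, so it moves forward to 2053-11-14.

2053-11-14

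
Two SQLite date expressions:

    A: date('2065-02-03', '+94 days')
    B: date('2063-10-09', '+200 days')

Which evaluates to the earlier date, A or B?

B

A = 2065-05-08.
B = 2064-04-26.
B is earlier.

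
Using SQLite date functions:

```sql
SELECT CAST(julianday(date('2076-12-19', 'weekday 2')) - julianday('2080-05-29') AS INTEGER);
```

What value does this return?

`weekday 2` advances to the next Tuesday; 2076-12-19 is a Saturday, so it moves forward to 2076-12-22.
9 days remain in December 2076 after the 22nd (31 − 22).
Full months from January 2077 through April 2080 contribute their day counts.
Then 29 days into May 2080.
Total: 9 + 31 + 28 + 31 + 30 + 31 + 30 + 31 + 31 + 30 + 31 + 30 + 31 + 31 + 28 + 31 + 30 + 31 + 30 + 31 + 31 + 30 + 31 + 30 + 31 + 31 + 28 + 31 + 30 + 31 + 30 + 31 + 31 + 30 + 31 + 30 + 31 + 31 + 29 + 31 + 30 + 29 = 1254.
The subtraction is earlier − later, so the result is −1254 → -1254.

-1254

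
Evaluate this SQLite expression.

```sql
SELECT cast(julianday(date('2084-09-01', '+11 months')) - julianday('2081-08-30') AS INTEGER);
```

Adding +11 months to 2084-09-01 gives 2085-08-01.
1 day remains in August 2081 after the 30th (31 − 30).
Full months from September 2081 through July 2085 contribute their day counts.
Then 1 day into August 2085.
Total: 1 + 30 + 31 + 30 + 31 + 31 + 28 + 31 + 30 + 31 + 30 + 31 + 31 + 30 + 31 + 30 + 31 + 31 + 28 + 31 + 30 + 31 + 30 + 31 + 31 + 30 + 31 + 30 + 31 + 31 + 29 + 31 + 30 + 31 + 30 + 31 + 31 + 30 + 31 + 30 + 31 + 31 + 28 + 31 + 30 + 31 + 30 + 31 + 1 = 1432.

1432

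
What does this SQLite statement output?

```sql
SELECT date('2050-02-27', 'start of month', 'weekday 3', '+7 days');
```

`start of month` rewinds 2050-02-27 to 2050-02-01.
`weekday 3` advances to the next Wednesday; 2050-02-01 is a Tuesday, so it moves forward to 2050-02-02.
Advancing 7 more days within February lands on 2050-02-09.

2050-02-09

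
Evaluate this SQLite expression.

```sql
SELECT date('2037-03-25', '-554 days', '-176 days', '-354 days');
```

2034-04-06

Applying '-554 days' to 2037-03-25: counting 554 days back gives 2035-09-18.
Applying '-176 days' to 2035-09-18: counting 176 days back gives 2035-03-26.
Applying '-354 days' to 2035-03-26: counting 354 days back gives 2034-04-06.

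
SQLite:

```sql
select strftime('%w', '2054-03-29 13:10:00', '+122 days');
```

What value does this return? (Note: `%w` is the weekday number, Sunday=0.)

First apply '+122 days': 2054-03-29 13:10:00 → 2054-07-29 13:10:00.
2054-07-29 is a Wednesday; with Sunday=0 that is 3.

3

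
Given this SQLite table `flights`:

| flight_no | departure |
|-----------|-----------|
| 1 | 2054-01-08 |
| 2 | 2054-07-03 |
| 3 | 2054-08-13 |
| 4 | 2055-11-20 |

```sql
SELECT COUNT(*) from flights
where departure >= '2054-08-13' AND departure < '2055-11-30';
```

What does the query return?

2

Rows in [2054-08-13, 2055-11-30): 2054-08-13, 2055-11-20 → 2 rows.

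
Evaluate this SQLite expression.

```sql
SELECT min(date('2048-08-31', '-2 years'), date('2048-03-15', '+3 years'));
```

2046-08-31

date('2048-08-31', '-2 years') → 2046-08-31.
date('2048-03-15', '+3 years') → 2051-03-15.
Earlier of the two is 2046-08-31.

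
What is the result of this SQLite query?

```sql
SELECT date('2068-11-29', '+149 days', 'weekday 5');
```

2069-05-03

Applying '+149 days' to 2068-11-29: counting 149 days forward gives 2069-04-27.
`weekday 5` advances to the next Friday; 2069-04-27 is a Saturday, so it moves forward to 2069-05-03.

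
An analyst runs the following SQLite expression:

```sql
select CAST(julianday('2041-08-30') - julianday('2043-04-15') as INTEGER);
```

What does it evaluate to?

1 day remains in August 2041 after the 30th (31 − 30).
Full months from September 2041 through March 2043 contribute their day counts.
Then 15 days into April 2043.
Total: 1 + 30 + 31 + 30 + 31 + 31 + 28 + 31 + 30 + 31 + 30 + 31 + 31 + 30 + 31 + 30 + 31 + 31 + 28 + 31 + 15 = 593.
The subtraction is earlier − later, so the result is −593 → -593.

-593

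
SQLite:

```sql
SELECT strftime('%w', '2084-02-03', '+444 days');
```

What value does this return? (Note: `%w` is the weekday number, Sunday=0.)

0

First apply '+444 days': 2084-02-03 → 2085-04-22.
2085-04-22 is a Sunday; with Sunday=0 that is 0.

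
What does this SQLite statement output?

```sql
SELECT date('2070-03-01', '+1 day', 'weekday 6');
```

Advancing 1 more day within March lands on 2070-03-02.
`weekday 6` advances to the next Saturday; 2070-03-02 is a Sunday, so it moves forward to 2070-03-08.

2070-03-08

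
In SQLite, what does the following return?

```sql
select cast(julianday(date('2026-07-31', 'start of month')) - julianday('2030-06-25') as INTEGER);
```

-1455

`start of month` rewinds 2026-07-31 to 2026-07-01.
30 days remain in July 2026 after the 1st (31 − 1).
Full months from August 2026 through May 2030 contribute their day counts.
Then 25 days into June 2030.
Total: 30 + 31 + 30 + 31 + 30 + 31 + 31 + 28 + 31 + 30 + 31 + 30 + 31 + 31 + 30 + 31 + 30 + 31 + 31 + 29 + 31 + 30 + 31 + 30 + 31 + 31 + 30 + 31 + 30 + 31 + 31 + 28 + 31 + 30 + 31 + 30 + 31 + 31 + 30 + 31 + 30 + 31 + 31 + 28 + 31 + 30 + 31 + 25 = 1455.
The subtraction is earlier − later, so the result is −1455 → -1455.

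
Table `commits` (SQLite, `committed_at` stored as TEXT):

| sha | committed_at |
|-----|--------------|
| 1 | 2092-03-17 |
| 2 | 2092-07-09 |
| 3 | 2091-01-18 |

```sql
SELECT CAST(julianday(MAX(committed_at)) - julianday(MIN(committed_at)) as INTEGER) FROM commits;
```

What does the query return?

538

MIN = 2091-01-18, MAX = 2092-07-09.
13 days remain in January 2091 after the 18th (31 − 18).
Full months from February 2091 through June 2092 contribute their day counts.
Then 9 days into July 2092.
Total: 13 + 28 + 31 + 30 + 31 + 30 + 31 + 31 + 30 + 31 + 30 + 31 + 31 + 29 + 31 + 30 + 31 + 30 + 9 = 538.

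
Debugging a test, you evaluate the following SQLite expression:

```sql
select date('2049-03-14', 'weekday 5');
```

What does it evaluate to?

2049-03-19

`weekday 5` advances to the next Friday; 2049-03-14 is a Sunday, so it moves forward to 2049-03-19.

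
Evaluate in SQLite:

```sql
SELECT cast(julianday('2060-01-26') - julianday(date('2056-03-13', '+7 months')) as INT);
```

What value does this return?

Adding +7 months to 2056-03-13 gives 2056-10-13.
18 days remain in October 2056 after the 13th (31 − 13).
Full months from November 2056 through December 2059 contribute their day counts.
Then 26 days into January 2060.
Total: 18 + 30 + 31 + 31 + 28 + 31 + 30 + 31 + 30 + 31 + 31 + 30 + 31 + 30 + 31 + 31 + 28 + 31 + 30 + 31 + 30 + 31 + 31 + 30 + 31 + 30 + 31 + 31 + 28 + 31 + 30 + 31 + 30 + 31 + 31 + 30 + 31 + 30 + 31 + 26 = 1200.

1200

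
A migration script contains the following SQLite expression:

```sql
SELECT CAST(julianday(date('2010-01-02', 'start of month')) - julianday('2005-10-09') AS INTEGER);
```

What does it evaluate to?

`start of month` rewinds 2010-01-02 to 2010-01-01.
22 days remain in October 2005 after the 9th (31 − 9).
Full months from November 2005 through December 2009 contribute their day counts.
Then 1 day into January 2010.
Total: 22 + 30 + 31 + 31 + 28 + 31 + 30 + 31 + 30 + 31 + 31 + 30 + 31 + 30 + 31 + 31 + 28 + 31 + 30 + 31 + 30 + 31 + 31 + 30 + 31 + 30 + 31 + 31 + 29 + 31 + 30 + 31 + 30 + 31 + 31 + 30 + 31 + 30 + 31 + 31 + 28 + 31 + 30 + 31 + 30 + 31 + 31 + 30 + 31 + 30 + 31 + 1 = 1545.

1545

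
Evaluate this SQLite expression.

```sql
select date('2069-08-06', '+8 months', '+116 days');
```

Adding +8 months to 2069-08-06 gives 2070-04-06.
Applying '+116 days' to 2070-04-06: counting 116 days forward gives 2070-07-31.

2070-07-31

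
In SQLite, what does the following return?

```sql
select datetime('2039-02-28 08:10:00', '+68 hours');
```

+68 hours from 2039-02-28 08:10:00 is 2039-03-03 04:10:00 (crosses midnight).

2039-03-03 04:10:00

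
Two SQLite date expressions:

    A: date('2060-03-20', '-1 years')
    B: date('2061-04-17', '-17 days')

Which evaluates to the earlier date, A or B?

A

A = 2059-03-20.
B = 2061-03-31.
A is earlier.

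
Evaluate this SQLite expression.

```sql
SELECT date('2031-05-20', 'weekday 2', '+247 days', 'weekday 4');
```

`weekday 2` advances to the next Tuesday; 2031-05-20 is already a Tuesday, so it stays at 2031-05-20.
Applying '+247 days' to 2031-05-20: counting 247 days forward gives 2032-01-22.
`weekday 4` advances to the next Thursday; 2032-01-22 is already a Thursday, so it stays at 2032-01-22.

2032-01-22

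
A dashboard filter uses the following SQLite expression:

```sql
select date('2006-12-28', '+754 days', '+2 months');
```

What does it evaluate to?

Applying '+754 days' to 2006-12-28: counting 754 days forward gives 2009-01-20.
Adding +2 months to 2009-01-20 gives 2009-03-20.

2009-03-20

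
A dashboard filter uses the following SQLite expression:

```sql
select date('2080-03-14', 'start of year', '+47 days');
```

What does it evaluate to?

`start of year` rewinds 2080-03-14 to 2080-01-01.
Applying '+47 days' to 2080-01-01: counting 47 days forward gives 2080-02-17.

2080-02-17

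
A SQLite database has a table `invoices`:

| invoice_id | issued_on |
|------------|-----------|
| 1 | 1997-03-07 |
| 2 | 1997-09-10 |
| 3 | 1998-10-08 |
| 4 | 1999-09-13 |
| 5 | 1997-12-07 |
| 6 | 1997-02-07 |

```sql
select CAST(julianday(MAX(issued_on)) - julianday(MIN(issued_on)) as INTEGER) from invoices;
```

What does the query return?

948

MIN = 1997-02-07, MAX = 1999-09-13.
21 days remain in February 1997 after the 7th (28 − 7).
Full months from March 1997 through August 1999 contribute their day counts.
Then 13 days into September 1999.
Total: 21 + 31 + 30 + 31 + 30 + 31 + 31 + 30 + 31 + 30 + 31 + 31 + 28 + 31 + 30 + 31 + 30 + 31 + 31 + 30 + 31 + 30 + 31 + 31 + 28 + 31 + 30 + 31 + 30 + 31 + 31 + 13 = 948.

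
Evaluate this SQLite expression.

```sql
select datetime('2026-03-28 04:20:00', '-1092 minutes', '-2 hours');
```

1092 minutes = 18h 12m; -1092 minutes from 2026-03-28 04:20:00 is 2026-03-27 10:08:00 (crosses midnight).
-2 hours from 2026-03-27 10:08:00 is 2026-03-27 08:08:00.

2026-03-27 08:08:00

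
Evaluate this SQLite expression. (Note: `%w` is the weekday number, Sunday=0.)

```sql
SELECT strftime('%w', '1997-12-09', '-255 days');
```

First apply '-255 days': 1997-12-09 → 1997-03-29.
1997-03-29 is a Saturday; with Sunday=0 that is 6.

6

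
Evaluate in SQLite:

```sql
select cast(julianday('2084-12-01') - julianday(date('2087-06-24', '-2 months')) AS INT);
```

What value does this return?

Adding -2 months to 2087-06-24 gives 2087-04-24.
30 days remain in December 2084 after the 1st (31 − 1).
Full months from January 2085 through March 2087 contribute their day counts.
Then 24 days into April 2087.
Total: 30 + 31 + 28 + 31 + 30 + 31 + 30 + 31 + 31 + 30 + 31 + 30 + 31 + 31 + 28 + 31 + 30 + 31 + 30 + 31 + 31 + 30 + 31 + 30 + 31 + 31 + 28 + 31 + 24 = 874.
The subtraction is earlier − later, so the result is −874 → -874.

-874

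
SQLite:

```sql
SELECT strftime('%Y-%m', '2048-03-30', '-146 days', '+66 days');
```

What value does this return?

First apply '-146 days', '+66 days': 2048-03-30 → 2048-01-10.
`%Y-%m` extracts the year-month: 2048-01.

2048-01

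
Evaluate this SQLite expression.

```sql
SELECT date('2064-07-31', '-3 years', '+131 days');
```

Adding -3 years to 2064-07-31 gives 2061-07-31.
Applying '+131 days' to 2061-07-31: counting 131 days forward gives 2061-12-09.

2061-12-09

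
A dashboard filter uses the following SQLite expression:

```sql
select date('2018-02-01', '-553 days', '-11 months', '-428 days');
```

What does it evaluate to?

2014-06-26

Applying '-553 days' to 2018-02-01: counting 553 days back gives 2016-07-28.
Adding -11 months to 2016-07-28 gives 2015-08-28.
Applying '-428 days' to 2015-08-28: counting 428 days back gives 2014-06-26.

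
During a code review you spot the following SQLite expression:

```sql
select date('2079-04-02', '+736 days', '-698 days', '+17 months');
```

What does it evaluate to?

Applying '+736 days' to 2079-04-02: counting 736 days forward gives 2081-04-07.
Applying '-698 days' to 2081-04-07: counting 698 days back gives 2079-05-10.
Adding +17 months to 2079-05-10 gives 2080-10-10.

2080-10-10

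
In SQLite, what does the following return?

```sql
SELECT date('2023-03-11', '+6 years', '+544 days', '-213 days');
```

Adding +6 years to 2023-03-11 gives 2029-03-11.
Applying '+544 days' to 2029-03-11: counting 544 days forward gives 2030-09-06.
Applying '-213 days' to 2030-09-06: counting 213 days back gives 2030-02-05.

2030-02-05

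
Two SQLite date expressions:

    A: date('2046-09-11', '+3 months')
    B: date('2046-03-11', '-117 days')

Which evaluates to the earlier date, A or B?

A = 2046-12-11.
B = 2045-11-14.
B is earlier.

B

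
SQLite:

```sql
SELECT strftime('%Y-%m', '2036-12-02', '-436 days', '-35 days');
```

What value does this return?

First apply '-436 days', '-35 days': 2036-12-02 → 2035-08-19.
`%Y-%m` extracts the year-month: 2035-08.

2035-08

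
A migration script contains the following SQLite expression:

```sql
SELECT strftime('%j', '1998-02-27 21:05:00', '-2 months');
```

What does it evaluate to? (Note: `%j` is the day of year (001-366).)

First apply '-2 months': 1998-02-27 21:05:00 → 1997-12-27 21:05:00.
Day-of-year for 1997-12-27: days since 1997-01-01 inclusive = 361, zero-padded to 361.

361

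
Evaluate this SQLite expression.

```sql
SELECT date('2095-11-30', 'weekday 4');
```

2095-12-01

`weekday 4` advances to the next Thursday; 2095-11-30 is a Wednesday, so it moves forward to 2095-12-01.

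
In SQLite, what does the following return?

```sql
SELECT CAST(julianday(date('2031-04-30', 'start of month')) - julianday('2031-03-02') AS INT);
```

30

`start of month` rewinds 2031-04-30 to 2031-04-01.
29 days remain in March 2031 after the 2nd (31 − 2).
Then 1 day into April 2031.
Total: 29 + 1 = 30.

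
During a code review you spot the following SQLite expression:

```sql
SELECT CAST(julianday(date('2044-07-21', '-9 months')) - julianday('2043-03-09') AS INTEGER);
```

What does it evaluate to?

226

Adding -9 months to 2044-07-21 gives 2043-10-21.
22 days remain in March 2043 after the 9th (31 − 9).
Full months from April 2043 through September 2043 contribute their day counts.
Then 21 days into October 2043.
Total: 22 + 30 + 31 + 30 + 31 + 31 + 30 + 21 = 226.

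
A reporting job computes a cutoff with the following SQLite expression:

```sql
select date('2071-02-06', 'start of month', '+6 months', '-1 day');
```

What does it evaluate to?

`start of month` rewinds 2071-02-06 to 2071-02-01.
Adding +6 months to 2071-02-01 gives 2071-08-01.
Going back 1 day from 2071-08-01 reaches 2071-07-31 (last day of July, 31 days).

2071-07-31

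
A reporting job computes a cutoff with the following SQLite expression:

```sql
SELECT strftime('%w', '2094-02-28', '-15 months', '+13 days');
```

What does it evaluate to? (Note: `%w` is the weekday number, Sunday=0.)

First apply '-15 months', '+13 days': 2094-02-28 → 2092-12-11.
2092-12-11 is a Thursday; with Sunday=0 that is 4.

4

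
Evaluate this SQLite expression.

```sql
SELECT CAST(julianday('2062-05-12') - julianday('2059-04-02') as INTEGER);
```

1136

28 days remain in April 2059 after the 2nd (30 − 2).
Full months from May 2059 through April 2062 contribute their day counts.
Then 12 days into May 2062.
Total: 28 + 31 + 30 + 31 + 31 + 30 + 31 + 30 + 31 + 31 + 29 + 31 + 30 + 31 + 30 + 31 + 31 + 30 + 31 + 30 + 31 + 31 + 28 + 31 + 30 + 31 + 30 + 31 + 31 + 30 + 31 + 30 + 31 + 31 + 28 + 31 + 30 + 12 = 1136.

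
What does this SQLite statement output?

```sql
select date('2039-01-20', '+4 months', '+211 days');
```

Adding +4 months to 2039-01-20 gives 2039-05-20.
Applying '+211 days' to 2039-05-20: counting 211 days forward gives 2039-12-17.

2039-12-17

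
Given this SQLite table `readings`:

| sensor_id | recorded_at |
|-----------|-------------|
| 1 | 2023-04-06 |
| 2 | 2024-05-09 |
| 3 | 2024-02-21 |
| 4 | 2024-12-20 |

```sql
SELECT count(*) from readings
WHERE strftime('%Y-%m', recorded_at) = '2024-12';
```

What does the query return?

Rows with year-month 2024-12: 2024-12-20 → 1.

1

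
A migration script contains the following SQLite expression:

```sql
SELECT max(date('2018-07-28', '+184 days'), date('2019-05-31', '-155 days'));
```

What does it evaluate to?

date('2018-07-28', '+184 days') → 2019-01-28.
date('2019-05-31', '-155 days') → 2018-12-27.
Later of the two is 2019-01-28.

2019-01-28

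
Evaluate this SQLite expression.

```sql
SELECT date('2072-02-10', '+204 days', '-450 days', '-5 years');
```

2066-06-09

Applying '+204 days' to 2072-02-10: counting 204 days forward gives 2072-09-01.
Applying '-450 days' to 2072-09-01: counting 450 days back gives 2071-06-09.
Adding -5 years to 2071-06-09 gives 2066-06-09.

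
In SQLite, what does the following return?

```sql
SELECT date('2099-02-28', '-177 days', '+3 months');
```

2098-12-04

Applying '-177 days' to 2099-02-28: counting 177 days back gives 2098-09-04.
Adding +3 months to 2098-09-04 gives 2098-12-04.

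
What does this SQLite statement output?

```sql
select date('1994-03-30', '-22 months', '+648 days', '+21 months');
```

Adding -22 months to 1994-03-30 gives 1992-05-30.
Applying '+648 days' to 1992-05-30: counting 648 days forward gives 1994-03-09.
Adding +21 months to 1994-03-09 gives 1995-12-09.

1995-12-09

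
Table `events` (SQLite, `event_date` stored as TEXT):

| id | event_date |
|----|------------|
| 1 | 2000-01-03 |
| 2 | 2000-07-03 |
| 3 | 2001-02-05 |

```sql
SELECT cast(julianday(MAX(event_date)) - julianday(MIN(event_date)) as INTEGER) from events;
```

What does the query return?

399

MIN = 2000-01-03, MAX = 2001-02-05.
28 days remain in January 2000 after the 3rd (31 − 3).
Full months from February 2000 through January 2001 contribute their day counts.
Then 5 days into February 2001.
Total: 28 + 29 + 31 + 30 + 31 + 30 + 31 + 31 + 30 + 31 + 30 + 31 + 31 + 5 = 399.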